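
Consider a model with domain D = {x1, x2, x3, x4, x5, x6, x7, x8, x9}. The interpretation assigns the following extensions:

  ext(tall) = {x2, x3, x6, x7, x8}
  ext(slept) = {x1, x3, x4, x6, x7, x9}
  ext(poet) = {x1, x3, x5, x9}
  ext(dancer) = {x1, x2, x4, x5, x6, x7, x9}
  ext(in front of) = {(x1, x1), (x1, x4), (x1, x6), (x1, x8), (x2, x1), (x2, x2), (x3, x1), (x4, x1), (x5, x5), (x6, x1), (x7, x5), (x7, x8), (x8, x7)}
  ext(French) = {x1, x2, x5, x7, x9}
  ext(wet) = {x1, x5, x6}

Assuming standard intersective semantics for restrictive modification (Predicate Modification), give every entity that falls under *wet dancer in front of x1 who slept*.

{x1, x6}

⟦in front of x1⟧ = {x : ⟨x, x1⟩ ∈ ⟦in front of⟧} = {x1, x2, x3, x4, x6}
⟦who slept⟧ = ⟦slept⟧ = {x1, x3, x4, x6, x7, x9}
⟦dancer⟧ = {x1, x2, x4, x5, x6, x7, x9}
… ∩ ⟦in front of x1⟧ = {x1, x2, x4, x5, x6, x7, x9} ∩ {x1, x2, x3, x4, x6} = {x1, x2, x4, x6}
… ∩ ⟦who slept⟧ = {x1, x2, x4, x6} ∩ {x1, x3, x4, x6, x7, x9} = {x1, x4, x6}
… ∩ ⟦wet⟧ = {x1, x4, x6} ∩ {x1, x5, x6} = {x1, x6}
So ⟦wet dancer in front of x1 who slept⟧ = {x1, x6}.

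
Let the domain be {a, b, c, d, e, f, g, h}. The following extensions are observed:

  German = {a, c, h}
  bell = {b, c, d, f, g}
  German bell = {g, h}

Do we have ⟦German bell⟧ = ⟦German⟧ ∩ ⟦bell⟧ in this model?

⟦German⟧ ∩ ⟦bell⟧ = {a, c, h} ∩ {b, c, d, f, g} = {c}
Observed ⟦German bell⟧ = {g, h}.
These differ, so the modifier is not intersective in this model.

no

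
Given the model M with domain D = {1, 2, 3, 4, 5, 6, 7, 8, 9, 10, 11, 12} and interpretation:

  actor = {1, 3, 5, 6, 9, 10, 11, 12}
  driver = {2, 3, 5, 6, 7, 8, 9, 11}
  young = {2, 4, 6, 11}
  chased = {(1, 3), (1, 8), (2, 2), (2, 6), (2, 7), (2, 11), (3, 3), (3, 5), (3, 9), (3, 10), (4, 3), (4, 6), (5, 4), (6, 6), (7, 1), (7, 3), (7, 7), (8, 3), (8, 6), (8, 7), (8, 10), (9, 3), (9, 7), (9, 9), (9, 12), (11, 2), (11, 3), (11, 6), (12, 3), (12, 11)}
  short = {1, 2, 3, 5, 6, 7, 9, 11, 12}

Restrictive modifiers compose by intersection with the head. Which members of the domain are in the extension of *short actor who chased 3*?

{1, 3, 9, 11, 12}

⟦who chased 3⟧ = {x : ⟨x, 3⟩ ∈ ⟦chased⟧} = {1, 3, 4, 7, 8, 9, 11, 12}
⟦actor⟧ = {1, 3, 5, 6, 9, 10, 11, 12}
… ∩ ⟦who chased 3⟧ = {1, 3, 5, 6, 9, 10, 11, 12} ∩ {1, 3, 4, 7, 8, 9, 11, 12} = {1, 3, 9, 11, 12}
… ∩ ⟦short⟧ = {1, 3, 9, 11, 12} ∩ {1, 2, 3, 5, 6, 7, 9, 11, 12} = {1, 3, 9, 11, 12}
So ⟦short actor who chased 3⟧ = {1, 3, 9, 11, 12}.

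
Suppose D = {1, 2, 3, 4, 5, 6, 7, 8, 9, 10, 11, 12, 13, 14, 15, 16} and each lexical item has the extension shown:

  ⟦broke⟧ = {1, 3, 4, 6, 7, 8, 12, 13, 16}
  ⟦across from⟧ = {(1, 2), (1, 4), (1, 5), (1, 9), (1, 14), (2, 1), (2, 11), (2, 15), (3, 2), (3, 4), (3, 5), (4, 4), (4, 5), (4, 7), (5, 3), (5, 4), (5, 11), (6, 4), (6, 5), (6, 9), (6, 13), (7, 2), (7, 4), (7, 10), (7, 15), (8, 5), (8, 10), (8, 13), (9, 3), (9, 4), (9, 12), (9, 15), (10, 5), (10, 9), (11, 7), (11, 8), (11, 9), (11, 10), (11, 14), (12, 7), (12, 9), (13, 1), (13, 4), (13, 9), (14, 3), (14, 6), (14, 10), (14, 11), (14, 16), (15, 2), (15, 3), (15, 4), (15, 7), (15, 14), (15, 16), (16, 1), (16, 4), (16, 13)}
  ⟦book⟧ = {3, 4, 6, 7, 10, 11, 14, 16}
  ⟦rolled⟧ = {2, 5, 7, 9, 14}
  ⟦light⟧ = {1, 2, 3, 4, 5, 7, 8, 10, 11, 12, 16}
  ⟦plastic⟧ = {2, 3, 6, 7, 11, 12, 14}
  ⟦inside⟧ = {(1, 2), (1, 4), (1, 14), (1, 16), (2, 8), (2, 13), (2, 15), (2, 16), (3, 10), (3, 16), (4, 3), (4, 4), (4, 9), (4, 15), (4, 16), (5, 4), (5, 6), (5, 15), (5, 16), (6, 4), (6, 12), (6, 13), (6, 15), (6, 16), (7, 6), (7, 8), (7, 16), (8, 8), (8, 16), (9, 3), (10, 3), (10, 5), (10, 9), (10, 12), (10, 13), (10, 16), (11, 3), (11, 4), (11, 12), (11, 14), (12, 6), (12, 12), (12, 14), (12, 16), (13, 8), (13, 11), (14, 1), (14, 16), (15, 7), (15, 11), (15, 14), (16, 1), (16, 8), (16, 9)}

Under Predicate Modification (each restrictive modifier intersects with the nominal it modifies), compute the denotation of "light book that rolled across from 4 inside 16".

{7}

⟦that rolled⟧ = ⟦rolled⟧ = {2, 5, 7, 9, 14}
⟦across from 4⟧ = {x : ⟨x, 4⟩ ∈ ⟦across from⟧} = {1, 3, 4, 5, 6, 7, 9, 13, 15, 16}
⟦inside 16⟧ = {x : ⟨x, 16⟩ ∈ ⟦inside⟧} = {1, 2, 3, 4, 5, 6, 7, 8, 10, 12, 14}
⟦book⟧ = {3, 4, 6, 7, 10, 11, 14, 16}
… ∩ ⟦that rolled⟧ = {3, 4, 6, 7, 10, 11, 14, 16} ∩ {2, 5, 7, 9, 14} = {7, 14}
… ∩ ⟦across from 4⟧ = {7, 14} ∩ {1, 3, 4, 5, 6, 7, 9, 13, 15, 16} = {7}
… ∩ ⟦inside 16⟧ = {7} ∩ {1, 2, 3, 4, 5, 6, 7, 8, 10, 12, 14} = {7}
… ∩ ⟦light⟧ = {7} ∩ {1, 2, 3, 4, 5, 7, 8, 10, 11, 12, 16} = {7}
So ⟦light book that rolled across from 4 inside 16⟧ = {7}.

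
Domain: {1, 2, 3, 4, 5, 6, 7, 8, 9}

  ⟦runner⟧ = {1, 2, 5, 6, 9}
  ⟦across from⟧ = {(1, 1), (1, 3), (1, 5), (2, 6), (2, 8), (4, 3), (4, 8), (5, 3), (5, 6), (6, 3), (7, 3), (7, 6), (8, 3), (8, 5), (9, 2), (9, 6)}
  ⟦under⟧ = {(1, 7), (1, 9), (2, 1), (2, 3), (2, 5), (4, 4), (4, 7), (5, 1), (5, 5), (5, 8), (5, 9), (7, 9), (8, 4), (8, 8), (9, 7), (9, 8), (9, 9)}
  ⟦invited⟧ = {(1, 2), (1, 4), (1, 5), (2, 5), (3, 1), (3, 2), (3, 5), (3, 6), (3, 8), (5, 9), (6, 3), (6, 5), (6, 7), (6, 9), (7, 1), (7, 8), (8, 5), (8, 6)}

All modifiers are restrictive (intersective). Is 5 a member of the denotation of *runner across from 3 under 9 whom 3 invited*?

⟦across from 3⟧ = {x : ⟨x, 3⟩ ∈ ⟦across from⟧} = {1, 4, 5, 6, 7, 8}
⟦under 9⟧ = {x : ⟨x, 9⟩ ∈ ⟦under⟧} = {1, 5, 7, 9}
⟦whom 3 invited⟧ = {x : ⟨3, x⟩ ∈ ⟦invited⟧} = {1, 2, 5, 6, 8}
⟦runner⟧ = {1, 2, 5, 6, 9}
… ∩ ⟦across from 3⟧ = {1, 2, 5, 6, 9} ∩ {1, 4, 5, 6, 7, 8} = {1, 5, 6}
… ∩ ⟦under 9⟧ = {1, 5, 6} ∩ {1, 5, 7, 9} = {1, 5}
… ∩ ⟦whom 3 invited⟧ = {1, 5} ∩ {1, 2, 5, 6, 8} = {1, 5}
⟦runner across from 3 under 9 whom 3 invited⟧ = {1, 5}; 5 ∈ this set.

yes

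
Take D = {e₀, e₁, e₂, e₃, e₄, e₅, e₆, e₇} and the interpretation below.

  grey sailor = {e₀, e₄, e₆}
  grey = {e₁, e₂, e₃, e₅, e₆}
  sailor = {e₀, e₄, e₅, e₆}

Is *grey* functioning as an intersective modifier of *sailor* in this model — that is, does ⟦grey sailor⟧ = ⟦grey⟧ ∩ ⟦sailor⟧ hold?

no

⟦grey⟧ ∩ ⟦sailor⟧ = {e₁, e₂, e₃, e₅, e₆} ∩ {e₀, e₄, e₅, e₆} = {e₅, e₆}
Observed ⟦grey sailor⟧ = {e₀, e₄, e₆}.
These differ, so the modifier is not intersective in this model.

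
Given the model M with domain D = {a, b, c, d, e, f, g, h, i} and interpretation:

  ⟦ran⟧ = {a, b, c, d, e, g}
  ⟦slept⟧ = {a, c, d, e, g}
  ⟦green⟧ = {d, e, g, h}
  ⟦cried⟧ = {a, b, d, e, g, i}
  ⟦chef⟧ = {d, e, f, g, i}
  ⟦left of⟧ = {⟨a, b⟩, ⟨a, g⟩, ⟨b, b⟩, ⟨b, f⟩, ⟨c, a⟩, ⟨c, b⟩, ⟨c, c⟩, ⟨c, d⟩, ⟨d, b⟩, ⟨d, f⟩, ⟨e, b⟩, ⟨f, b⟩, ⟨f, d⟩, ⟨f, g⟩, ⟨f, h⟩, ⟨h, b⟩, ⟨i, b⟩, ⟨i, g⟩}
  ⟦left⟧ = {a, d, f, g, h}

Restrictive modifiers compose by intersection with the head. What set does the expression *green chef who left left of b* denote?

{d}

⟦who left⟧ = ⟦left⟧ = {a, d, f, g, h}
⟦left of b⟧ = {x : ⟨x, b⟩ ∈ ⟦left of⟧} = {a, b, c, d, e, f, h, i}
⟦chef⟧ = {d, e, f, g, i}
… ∩ ⟦who left⟧ = {d, e, f, g, i} ∩ {a, d, f, g, h} = {d, f, g}
… ∩ ⟦left of b⟧ = {d, f, g} ∩ {a, b, c, d, e, f, h, i} = {d, f}
… ∩ ⟦green⟧ = {d, f} ∩ {d, e, g, h} = {d}
So ⟦green chef who left left of b⟧ = {d}.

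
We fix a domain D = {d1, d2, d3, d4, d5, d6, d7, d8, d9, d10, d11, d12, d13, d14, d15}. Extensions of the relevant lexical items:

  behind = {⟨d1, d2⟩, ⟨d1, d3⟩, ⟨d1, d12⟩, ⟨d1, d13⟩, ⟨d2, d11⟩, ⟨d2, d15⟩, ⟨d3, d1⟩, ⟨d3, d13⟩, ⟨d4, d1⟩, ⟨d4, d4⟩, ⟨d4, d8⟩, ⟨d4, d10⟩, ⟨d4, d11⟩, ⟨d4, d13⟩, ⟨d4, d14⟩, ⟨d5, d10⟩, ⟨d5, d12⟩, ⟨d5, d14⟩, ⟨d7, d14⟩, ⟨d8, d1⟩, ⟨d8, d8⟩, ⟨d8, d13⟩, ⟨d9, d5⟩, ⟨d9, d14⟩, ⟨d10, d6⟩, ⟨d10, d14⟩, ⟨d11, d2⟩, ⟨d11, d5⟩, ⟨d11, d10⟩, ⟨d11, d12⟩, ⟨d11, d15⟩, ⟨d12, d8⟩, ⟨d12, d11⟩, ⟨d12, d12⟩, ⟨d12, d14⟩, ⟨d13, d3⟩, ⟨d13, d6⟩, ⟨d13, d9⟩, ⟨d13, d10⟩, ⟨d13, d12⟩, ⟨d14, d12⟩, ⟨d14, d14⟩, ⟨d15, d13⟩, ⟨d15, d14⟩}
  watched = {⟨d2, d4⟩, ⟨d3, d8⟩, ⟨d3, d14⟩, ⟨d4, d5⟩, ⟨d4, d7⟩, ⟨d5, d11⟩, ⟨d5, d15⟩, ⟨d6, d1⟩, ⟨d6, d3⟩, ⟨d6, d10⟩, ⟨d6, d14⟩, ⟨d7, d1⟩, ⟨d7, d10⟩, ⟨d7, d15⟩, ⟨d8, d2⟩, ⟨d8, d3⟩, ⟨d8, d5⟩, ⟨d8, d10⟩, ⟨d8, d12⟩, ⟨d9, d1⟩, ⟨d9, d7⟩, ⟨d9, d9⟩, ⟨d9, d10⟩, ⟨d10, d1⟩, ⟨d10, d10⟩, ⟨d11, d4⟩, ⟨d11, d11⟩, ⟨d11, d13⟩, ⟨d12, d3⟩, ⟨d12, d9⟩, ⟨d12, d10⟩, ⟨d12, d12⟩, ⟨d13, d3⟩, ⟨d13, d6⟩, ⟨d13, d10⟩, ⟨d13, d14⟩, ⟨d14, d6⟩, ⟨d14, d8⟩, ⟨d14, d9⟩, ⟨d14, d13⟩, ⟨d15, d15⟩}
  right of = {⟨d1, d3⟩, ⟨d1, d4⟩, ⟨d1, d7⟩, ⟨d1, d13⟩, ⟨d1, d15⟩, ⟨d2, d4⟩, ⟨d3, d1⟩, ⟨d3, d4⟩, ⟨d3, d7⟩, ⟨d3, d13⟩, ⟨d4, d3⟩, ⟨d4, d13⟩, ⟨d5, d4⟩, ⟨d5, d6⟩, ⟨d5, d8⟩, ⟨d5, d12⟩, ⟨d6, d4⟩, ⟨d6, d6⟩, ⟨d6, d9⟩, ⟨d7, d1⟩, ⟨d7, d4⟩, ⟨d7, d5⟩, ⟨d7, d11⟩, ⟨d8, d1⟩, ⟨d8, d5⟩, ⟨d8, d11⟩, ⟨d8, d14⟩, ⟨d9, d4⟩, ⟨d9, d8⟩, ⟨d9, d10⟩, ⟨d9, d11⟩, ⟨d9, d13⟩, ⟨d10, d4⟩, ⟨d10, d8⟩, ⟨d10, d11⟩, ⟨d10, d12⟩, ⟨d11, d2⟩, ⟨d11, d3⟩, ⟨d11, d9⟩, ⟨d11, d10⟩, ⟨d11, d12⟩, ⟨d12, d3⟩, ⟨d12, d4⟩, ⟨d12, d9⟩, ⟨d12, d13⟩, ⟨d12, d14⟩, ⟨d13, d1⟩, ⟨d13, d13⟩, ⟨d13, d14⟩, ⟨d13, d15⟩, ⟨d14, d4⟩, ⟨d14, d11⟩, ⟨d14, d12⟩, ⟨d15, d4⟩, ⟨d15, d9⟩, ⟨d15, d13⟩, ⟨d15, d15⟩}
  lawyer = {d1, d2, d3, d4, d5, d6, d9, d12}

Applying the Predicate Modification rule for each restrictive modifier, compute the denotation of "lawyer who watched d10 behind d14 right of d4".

{d9, d12}

⟦who watched d10⟧ = {x : ⟨x, d10⟩ ∈ ⟦watched⟧} = {d6, d7, d8, d9, d10, d12, d13}
⟦behind d14⟧ = {x : ⟨x, d14⟩ ∈ ⟦behind⟧} = {d4, d5, d7, d9, d10, d12, d14, d15}
⟦right of d4⟧ = {x : ⟨x, d4⟩ ∈ ⟦right of⟧} = {d1, d2, d3, d5, d6, d7, d9, d10, d12, d14, d15}
⟦lawyer⟧ = {d1, d2, d3, d4, d5, d6, d9, d12}
… ∩ ⟦who watched d10⟧ = {d1, d2, d3, d4, d5, d6, d9, d12} ∩ {d6, d7, d8, d9, d10, d12, d13} = {d6, d9, d12}
… ∩ ⟦behind d14⟧ = {d6, d9, d12} ∩ {d4, d5, d7, d9, d10, d12, d14, d15} = {d9, d12}
… ∩ ⟦right of d4⟧ = {d9, d12} ∩ {d1, d2, d3, d5, d6, d7, d9, d10, d12, d14, d15} = {d9, d12}
So ⟦lawyer who watched d10 behind d14 right of d4⟧ = {d9, d12}.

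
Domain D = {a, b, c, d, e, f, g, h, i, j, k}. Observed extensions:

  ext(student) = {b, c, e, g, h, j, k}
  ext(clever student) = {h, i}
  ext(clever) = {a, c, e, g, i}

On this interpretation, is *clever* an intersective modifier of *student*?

no

⟦clever⟧ ∩ ⟦student⟧ = {a, c, e, g, i} ∩ {b, c, e, g, h, j, k} = {c, e, g}
Observed ⟦clever student⟧ = {h, i}.
These differ, so the modifier is not intersective in this model.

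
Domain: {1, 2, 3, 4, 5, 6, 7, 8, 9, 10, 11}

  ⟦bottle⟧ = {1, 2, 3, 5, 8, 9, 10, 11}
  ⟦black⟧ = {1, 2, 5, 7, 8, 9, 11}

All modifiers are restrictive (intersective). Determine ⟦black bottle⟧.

{1, 2, 5, 8, 9, 11}

⟦bottle⟧ = {1, 2, 3, 5, 8, 9, 10, 11}
… ∩ ⟦black⟧ = {1, 2, 3, 5, 8, 9, 10, 11} ∩ {1, 2, 5, 7, 8, 9, 11} = {1, 2, 5, 8, 9, 11}
So ⟦black bottle⟧ = {1, 2, 5, 8, 9, 11}.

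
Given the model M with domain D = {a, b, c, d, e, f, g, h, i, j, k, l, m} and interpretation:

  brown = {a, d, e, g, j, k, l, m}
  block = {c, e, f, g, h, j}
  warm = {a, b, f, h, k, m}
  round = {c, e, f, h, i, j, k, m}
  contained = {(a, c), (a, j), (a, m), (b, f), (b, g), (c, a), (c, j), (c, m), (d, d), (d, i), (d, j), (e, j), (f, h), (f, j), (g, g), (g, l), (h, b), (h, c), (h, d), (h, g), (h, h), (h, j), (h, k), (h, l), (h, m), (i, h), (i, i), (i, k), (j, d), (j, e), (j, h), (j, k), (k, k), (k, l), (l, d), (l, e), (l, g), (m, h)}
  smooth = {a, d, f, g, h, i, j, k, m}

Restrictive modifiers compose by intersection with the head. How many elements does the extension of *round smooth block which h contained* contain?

2

⟦which h contained⟧ = {x : ⟨h, x⟩ ∈ ⟦contained⟧} = {b, c, d, g, h, j, k, l, m}
⟦block⟧ = {c, e, f, g, h, j}
… ∩ ⟦which h contained⟧ = {c, e, f, g, h, j} ∩ {b, c, d, g, h, j, k, l, m} = {c, g, h, j}
… ∩ ⟦round⟧ = {c, g, h, j} ∩ {c, e, f, h, i, j, k, m} = {c, h, j}
… ∩ ⟦smooth⟧ = {c, h, j} ∩ {a, d, f, g, h, i, j, k, m} = {h, j}
⟦round smooth block which h contained⟧ = {h, j}, so the cardinality is 2.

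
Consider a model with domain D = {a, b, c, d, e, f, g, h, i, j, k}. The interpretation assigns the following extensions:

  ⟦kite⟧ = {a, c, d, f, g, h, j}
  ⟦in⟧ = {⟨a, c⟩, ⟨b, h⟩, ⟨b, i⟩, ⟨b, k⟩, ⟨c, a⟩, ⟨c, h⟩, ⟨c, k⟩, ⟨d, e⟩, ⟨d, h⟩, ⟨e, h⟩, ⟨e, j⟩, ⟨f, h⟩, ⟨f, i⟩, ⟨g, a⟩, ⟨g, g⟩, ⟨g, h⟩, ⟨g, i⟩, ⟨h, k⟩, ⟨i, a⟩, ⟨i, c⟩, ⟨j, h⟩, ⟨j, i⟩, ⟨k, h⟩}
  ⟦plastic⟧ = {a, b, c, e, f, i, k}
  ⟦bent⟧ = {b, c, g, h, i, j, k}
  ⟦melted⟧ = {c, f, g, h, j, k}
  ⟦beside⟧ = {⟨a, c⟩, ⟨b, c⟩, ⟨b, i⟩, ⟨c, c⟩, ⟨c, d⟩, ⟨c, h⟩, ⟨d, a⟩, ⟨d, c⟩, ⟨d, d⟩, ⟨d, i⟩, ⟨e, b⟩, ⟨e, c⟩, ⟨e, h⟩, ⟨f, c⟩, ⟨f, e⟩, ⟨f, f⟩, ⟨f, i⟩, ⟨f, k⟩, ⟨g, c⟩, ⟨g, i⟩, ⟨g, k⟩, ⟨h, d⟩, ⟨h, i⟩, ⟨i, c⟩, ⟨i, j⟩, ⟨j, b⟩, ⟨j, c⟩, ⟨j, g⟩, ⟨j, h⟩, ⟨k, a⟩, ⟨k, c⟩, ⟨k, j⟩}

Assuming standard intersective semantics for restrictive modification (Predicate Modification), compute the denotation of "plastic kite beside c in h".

{c, f}

⟦beside c⟧ = {x : ⟨x, c⟩ ∈ ⟦beside⟧} = {a, b, c, d, e, f, g, i, j, k}
⟦in h⟧ = {x : ⟨x, h⟩ ∈ ⟦in⟧} = {b, c, d, e, f, g, j, k}
⟦kite⟧ = {a, c, d, f, g, h, j}
… ∩ ⟦beside c⟧ = {a, c, d, f, g, h, j} ∩ {a, b, c, d, e, f, g, i, j, k} = {a, c, d, f, g, j}
… ∩ ⟦in h⟧ = {a, c, d, f, g, j} ∩ {b, c, d, e, f, g, j, k} = {c, d, f, g, j}
… ∩ ⟦plastic⟧ = {c, d, f, g, j} ∩ {a, b, c, e, f, i, k} = {c, f}
So ⟦plastic kite beside c in h⟧ = {c, f}.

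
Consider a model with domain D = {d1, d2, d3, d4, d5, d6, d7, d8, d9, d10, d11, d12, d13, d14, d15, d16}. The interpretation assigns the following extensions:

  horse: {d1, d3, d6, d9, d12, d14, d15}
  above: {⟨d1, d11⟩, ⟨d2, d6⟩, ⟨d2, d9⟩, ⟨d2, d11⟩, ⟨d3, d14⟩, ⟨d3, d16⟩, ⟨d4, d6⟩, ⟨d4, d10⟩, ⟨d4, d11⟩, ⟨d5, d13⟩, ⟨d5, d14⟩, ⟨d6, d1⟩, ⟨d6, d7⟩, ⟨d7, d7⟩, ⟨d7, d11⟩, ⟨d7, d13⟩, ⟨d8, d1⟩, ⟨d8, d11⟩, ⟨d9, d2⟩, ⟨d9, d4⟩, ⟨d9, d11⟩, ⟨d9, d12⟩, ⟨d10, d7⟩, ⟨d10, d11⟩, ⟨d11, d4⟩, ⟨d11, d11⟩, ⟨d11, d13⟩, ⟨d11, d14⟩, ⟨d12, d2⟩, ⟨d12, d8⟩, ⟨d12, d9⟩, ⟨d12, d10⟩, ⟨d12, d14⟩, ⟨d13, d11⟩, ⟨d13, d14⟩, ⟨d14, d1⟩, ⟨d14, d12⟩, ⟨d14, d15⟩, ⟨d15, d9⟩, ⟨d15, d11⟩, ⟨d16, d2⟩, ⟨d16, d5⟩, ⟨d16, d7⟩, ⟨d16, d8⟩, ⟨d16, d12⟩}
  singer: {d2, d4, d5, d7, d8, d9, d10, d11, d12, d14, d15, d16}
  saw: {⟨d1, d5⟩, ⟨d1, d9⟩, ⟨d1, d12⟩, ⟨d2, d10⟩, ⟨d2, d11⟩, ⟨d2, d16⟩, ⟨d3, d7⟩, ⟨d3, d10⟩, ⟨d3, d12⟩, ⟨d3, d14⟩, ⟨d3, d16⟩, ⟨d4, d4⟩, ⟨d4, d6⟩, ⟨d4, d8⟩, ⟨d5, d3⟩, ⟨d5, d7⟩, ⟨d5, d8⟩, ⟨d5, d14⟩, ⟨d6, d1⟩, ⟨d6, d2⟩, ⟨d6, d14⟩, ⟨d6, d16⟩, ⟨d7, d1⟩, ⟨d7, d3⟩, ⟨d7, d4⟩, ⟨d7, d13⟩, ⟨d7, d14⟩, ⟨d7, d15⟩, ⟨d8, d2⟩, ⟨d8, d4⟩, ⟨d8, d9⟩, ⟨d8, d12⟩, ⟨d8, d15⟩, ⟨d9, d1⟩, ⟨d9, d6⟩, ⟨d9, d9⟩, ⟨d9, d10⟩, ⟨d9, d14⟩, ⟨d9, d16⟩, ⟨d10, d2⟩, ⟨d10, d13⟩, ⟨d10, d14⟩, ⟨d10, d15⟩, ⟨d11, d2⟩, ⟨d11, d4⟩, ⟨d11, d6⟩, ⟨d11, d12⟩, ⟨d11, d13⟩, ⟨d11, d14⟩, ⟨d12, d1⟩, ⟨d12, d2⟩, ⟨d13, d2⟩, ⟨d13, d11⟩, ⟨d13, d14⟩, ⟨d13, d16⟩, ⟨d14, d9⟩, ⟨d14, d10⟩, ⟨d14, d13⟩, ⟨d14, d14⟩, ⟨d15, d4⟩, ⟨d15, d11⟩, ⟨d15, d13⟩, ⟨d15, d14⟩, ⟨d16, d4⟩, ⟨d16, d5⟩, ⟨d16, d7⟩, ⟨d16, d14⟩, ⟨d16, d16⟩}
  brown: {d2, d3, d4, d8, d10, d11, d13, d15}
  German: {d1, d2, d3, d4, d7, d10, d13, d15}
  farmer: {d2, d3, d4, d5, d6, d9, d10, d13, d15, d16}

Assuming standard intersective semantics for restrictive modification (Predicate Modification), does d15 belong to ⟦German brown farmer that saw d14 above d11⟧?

yes

⟦that saw d14⟧ = {x : ⟨x, d14⟩ ∈ ⟦saw⟧} = {d3, d5, d6, d7, d9, d10, d11, d13, d14, d15, d16}
⟦above d11⟧ = {x : ⟨x, d11⟩ ∈ ⟦above⟧} = {d1, d2, d4, d7, d8, d9, d10, d11, d13, d15}
⟦farmer⟧ = {d2, d3, d4, d5, d6, d9, d10, d13, d15, d16}
… ∩ ⟦that saw d14⟧ = {d2, d3, d4, d5, d6, d9, d10, d13, d15, d16} ∩ {d3, d5, d6, d7, d9, d10, d11, d13, d14, d15, d16} = {d3, d5, d6, d9, d10, d13, d15, d16}
… ∩ ⟦above d11⟧ = {d3, d5, d6, d9, d10, d13, d15, d16} ∩ {d1, d2, d4, d7, d8, d9, d10, d11, d13, d15} = {d9, d10, d13, d15}
… ∩ ⟦German⟧ = {d9, d10, d13, d15} ∩ {d1, d2, d3, d4, d7, d10, d13, d15} = {d10, d13, d15}
… ∩ ⟦brown⟧ = {d10, d13, d15} ∩ {d2, d3, d4, d8, d10, d11, d13, d15} = {d10, d13, d15}
⟦German brown farmer that saw d14 above d11⟧ = {d10, d13, d15}; d15 ∈ this set.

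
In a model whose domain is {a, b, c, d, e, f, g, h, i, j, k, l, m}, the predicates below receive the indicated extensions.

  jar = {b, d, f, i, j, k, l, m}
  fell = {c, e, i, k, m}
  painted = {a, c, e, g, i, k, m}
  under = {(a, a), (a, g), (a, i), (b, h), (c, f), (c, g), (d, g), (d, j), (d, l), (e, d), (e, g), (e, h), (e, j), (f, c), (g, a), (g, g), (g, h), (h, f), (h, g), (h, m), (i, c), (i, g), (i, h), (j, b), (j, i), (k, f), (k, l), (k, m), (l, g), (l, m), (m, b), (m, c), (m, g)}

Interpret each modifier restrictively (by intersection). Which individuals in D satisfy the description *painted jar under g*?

⟦under g⟧ = {x : ⟨x, g⟩ ∈ ⟦under⟧} = {a, c, d, e, g, h, i, l, m}
⟦jar⟧ = {b, d, f, i, j, k, l, m}
… ∩ ⟦under g⟧ = {b, d, f, i, j, k, l, m} ∩ {a, c, d, e, g, h, i, l, m} = {d, i, l, m}
… ∩ ⟦painted⟧ = {d, i, l, m} ∩ {a, c, e, g, i, k, m} = {i, m}
So ⟦painted jar under g⟧ = {i, m}.

{i, m}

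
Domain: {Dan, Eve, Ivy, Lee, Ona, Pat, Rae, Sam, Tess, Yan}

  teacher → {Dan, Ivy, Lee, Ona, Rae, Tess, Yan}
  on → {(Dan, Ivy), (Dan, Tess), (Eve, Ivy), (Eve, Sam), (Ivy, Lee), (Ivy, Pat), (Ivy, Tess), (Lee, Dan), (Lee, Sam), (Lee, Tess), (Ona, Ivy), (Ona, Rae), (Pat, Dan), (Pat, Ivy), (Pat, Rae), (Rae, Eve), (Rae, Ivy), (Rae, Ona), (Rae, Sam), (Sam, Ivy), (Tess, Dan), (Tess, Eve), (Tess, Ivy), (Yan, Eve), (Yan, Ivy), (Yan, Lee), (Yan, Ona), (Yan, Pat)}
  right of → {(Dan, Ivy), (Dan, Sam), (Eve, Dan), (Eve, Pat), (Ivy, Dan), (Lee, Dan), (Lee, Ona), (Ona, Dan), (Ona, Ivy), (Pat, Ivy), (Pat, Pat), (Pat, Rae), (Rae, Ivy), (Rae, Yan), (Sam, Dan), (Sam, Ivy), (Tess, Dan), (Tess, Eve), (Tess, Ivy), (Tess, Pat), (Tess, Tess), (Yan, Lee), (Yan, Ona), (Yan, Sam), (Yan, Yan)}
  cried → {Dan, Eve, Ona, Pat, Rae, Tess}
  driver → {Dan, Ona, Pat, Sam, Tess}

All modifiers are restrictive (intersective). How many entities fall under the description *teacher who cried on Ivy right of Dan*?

2

⟦who cried⟧ = ⟦cried⟧ = {Dan, Eve, Ona, Pat, Rae, Tess}
⟦on Ivy⟧ = {x : ⟨x, Ivy⟩ ∈ ⟦on⟧} = {Dan, Eve, Ona, Pat, Rae, Sam, Tess, Yan}
⟦right of Dan⟧ = {x : ⟨x, Dan⟩ ∈ ⟦right of⟧} = {Eve, Ivy, Lee, Ona, Sam, Tess}
⟦teacher⟧ = {Dan, Ivy, Lee, Ona, Rae, Tess, Yan}
… ∩ ⟦who cried⟧ = {Dan, Ivy, Lee, Ona, Rae, Tess, Yan} ∩ {Dan, Eve, Ona, Pat, Rae, Tess} = {Dan, Ona, Rae, Tess}
… ∩ ⟦on Ivy⟧ = {Dan, Ona, Rae, Tess} ∩ {Dan, Eve, Ona, Pat, Rae, Sam, Tess, Yan} = {Dan, Ona, Rae, Tess}
… ∩ ⟦right of Dan⟧ = {Dan, Ona, Rae, Tess} ∩ {Eve, Ivy, Lee, Ona, Sam, Tess} = {Ona, Tess}
⟦teacher who cried on Ivy right of Dan⟧ = {Ona, Tess}, so the cardinality is 2.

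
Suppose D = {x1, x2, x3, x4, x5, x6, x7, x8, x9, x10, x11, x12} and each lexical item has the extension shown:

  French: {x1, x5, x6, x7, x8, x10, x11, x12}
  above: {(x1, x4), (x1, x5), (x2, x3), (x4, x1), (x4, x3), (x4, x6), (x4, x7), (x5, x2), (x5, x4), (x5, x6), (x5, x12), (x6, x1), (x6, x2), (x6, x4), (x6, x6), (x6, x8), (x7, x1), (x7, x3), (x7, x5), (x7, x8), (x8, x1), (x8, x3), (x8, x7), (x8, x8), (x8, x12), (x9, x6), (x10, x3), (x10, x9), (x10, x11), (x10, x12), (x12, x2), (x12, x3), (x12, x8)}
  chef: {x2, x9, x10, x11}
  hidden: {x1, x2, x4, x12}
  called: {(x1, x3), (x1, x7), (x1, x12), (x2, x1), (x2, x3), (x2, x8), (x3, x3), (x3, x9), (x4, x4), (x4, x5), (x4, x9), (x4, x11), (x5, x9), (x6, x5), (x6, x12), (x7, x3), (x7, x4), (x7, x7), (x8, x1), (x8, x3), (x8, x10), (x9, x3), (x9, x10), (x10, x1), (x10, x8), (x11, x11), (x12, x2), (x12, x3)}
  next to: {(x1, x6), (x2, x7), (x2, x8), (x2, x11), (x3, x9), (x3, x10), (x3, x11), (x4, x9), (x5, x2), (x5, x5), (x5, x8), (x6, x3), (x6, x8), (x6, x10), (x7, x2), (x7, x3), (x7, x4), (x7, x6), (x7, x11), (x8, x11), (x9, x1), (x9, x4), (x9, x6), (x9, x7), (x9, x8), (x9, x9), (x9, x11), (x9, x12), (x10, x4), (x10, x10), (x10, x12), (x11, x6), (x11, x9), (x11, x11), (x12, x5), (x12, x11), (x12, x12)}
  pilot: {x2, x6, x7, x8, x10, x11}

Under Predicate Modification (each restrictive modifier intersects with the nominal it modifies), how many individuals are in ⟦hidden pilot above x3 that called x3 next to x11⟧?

1

⟦above x3⟧ = {x : ⟨x, x3⟩ ∈ ⟦above⟧} = {x2, x4, x7, x8, x10, x12}
⟦that called x3⟧ = {x : ⟨x, x3⟩ ∈ ⟦called⟧} = {x1, x2, x3, x7, x8, x9, x12}
⟦next to x11⟧ = {x : ⟨x, x11⟩ ∈ ⟦next to⟧} = {x2, x3, x7, x8, x9, x11, x12}
⟦pilot⟧ = {x2, x6, x7, x8, x10, x11}
… ∩ ⟦above x3⟧ = {x2, x6, x7, x8, x10, x11} ∩ {x2, x4, x7, x8, x10, x12} = {x2, x7, x8, x10}
… ∩ ⟦that called x3⟧ = {x2, x7, x8, x10} ∩ {x1, x2, x3, x7, x8, x9, x12} = {x2, x7, x8}
… ∩ ⟦next to x11⟧ = {x2, x7, x8} ∩ {x2, x3, x7, x8, x9, x11, x12} = {x2, x7, x8}
… ∩ ⟦hidden⟧ = {x2, x7, x8} ∩ {x1, x2, x4, x12} = {x2}
⟦hidden pilot above x3 that called x3 next to x11⟧ = {x2}, so the cardinality is 1.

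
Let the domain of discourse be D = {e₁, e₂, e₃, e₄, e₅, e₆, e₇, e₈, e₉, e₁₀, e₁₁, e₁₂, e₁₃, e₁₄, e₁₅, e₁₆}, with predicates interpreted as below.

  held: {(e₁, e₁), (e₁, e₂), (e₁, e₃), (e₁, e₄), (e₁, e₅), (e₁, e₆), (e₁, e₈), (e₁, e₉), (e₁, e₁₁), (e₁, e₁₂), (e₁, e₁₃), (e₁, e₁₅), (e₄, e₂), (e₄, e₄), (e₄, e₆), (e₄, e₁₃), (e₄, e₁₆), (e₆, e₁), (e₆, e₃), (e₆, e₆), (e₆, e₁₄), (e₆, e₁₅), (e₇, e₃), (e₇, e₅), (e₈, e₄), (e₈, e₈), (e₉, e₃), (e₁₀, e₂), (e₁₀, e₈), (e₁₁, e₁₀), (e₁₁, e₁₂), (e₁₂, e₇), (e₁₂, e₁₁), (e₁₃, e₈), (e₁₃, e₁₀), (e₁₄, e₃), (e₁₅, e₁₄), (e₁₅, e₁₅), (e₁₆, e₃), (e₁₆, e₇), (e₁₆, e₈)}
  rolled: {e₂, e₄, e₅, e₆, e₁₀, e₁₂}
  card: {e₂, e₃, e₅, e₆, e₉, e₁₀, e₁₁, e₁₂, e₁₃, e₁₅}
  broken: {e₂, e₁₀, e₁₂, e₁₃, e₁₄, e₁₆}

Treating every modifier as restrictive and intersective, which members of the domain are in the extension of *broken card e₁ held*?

⟦e₁ held⟧ = {x : ⟨e₁, x⟩ ∈ ⟦held⟧} = {e₁, e₂, e₃, e₄, e₅, e₆, e₈, e₉, e₁₁, e₁₂, e₁₃, e₁₅}
⟦card⟧ = {e₂, e₃, e₅, e₆, e₉, e₁₀, e₁₁, e₁₂, e₁₃, e₁₅}
… ∩ ⟦e₁ held⟧ = {e₂, e₃, e₅, e₆, e₉, e₁₀, e₁₁, e₁₂, e₁₃, e₁₅} ∩ {e₁, e₂, e₃, e₄, e₅, e₆, e₈, e₉, e₁₁, e₁₂, e₁₃, e₁₅} = {e₂, e₃, e₅, e₆, e₉, e₁₁, e₁₂, e₁₃, e₁₅}
… ∩ ⟦broken⟧ = {e₂, e₃, e₅, e₆, e₉, e₁₁, e₁₂, e₁₃, e₁₅} ∩ {e₂, e₁₀, e₁₂, e₁₃, e₁₄, e₁₆} = {e₂, e₁₂, e₁₃}
So ⟦broken card e₁ held⟧ = {e₂, e₁₂, e₁₃}.

{e₂, e₁₂, e₁₃}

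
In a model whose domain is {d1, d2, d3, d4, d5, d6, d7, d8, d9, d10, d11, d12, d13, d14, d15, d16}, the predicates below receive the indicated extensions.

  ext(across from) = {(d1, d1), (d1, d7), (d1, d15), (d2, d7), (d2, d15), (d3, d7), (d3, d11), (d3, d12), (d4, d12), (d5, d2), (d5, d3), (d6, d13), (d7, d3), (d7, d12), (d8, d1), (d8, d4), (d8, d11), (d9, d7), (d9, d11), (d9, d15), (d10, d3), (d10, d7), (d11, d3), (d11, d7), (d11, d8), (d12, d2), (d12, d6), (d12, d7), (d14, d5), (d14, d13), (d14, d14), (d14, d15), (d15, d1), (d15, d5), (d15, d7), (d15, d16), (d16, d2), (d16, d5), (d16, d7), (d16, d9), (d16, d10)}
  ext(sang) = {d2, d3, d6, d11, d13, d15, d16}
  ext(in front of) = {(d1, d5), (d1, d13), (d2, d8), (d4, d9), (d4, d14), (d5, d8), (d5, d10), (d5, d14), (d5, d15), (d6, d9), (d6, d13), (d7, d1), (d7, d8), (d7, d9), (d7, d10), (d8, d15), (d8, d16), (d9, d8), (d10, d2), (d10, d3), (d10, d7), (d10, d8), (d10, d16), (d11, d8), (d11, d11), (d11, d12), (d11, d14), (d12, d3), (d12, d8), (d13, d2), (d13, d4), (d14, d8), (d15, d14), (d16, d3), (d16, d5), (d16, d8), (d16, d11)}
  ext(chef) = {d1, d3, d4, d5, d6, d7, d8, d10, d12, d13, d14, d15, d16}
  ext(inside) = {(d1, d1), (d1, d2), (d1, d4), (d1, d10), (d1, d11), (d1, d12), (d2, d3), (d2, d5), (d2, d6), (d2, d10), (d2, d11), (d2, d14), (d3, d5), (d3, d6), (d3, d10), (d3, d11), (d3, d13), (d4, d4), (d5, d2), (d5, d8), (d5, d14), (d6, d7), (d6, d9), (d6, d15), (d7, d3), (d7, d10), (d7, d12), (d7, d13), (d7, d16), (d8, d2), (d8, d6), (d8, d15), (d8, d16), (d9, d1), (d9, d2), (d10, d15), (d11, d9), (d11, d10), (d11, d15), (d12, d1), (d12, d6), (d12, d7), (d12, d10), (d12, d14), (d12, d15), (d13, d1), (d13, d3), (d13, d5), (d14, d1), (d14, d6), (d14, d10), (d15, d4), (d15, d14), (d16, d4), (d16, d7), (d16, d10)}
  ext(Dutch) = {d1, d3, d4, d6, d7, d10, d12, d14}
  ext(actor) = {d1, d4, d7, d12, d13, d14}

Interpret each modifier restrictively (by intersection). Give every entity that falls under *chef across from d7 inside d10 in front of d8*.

⟦across from d7⟧ = {x : ⟨x, d7⟩ ∈ ⟦across from⟧} = {d1, d2, d3, d9, d10, d11, d12, d15, d16}
⟦inside d10⟧ = {x : ⟨x, d10⟩ ∈ ⟦inside⟧} = {d1, d2, d3, d7, d11, d12, d14, d16}
⟦in front of d8⟧ = {x : ⟨x, d8⟩ ∈ ⟦in front of⟧} = {d2, d5, d7, d9, d10, d11, d12, d14, d16}
⟦chef⟧ = {d1, d3, d4, d5, d6, d7, d8, d10, d12, d13, d14, d15, d16}
… ∩ ⟦across from d7⟧ = {d1, d3, d4, d5, d6, d7, d8, d10, d12, d13, d14, d15, d16} ∩ {d1, d2, d3, d9, d10, d11, d12, d15, d16} = {d1, d3, d10, d12, d15, d16}
… ∩ ⟦inside d10⟧ = {d1, d3, d10, d12, d15, d16} ∩ {d1, d2, d3, d7, d11, d12, d14, d16} = {d1, d3, d12, d16}
… ∩ ⟦in front of d8⟧ = {d1, d3, d12, d16} ∩ {d2, d5, d7, d9, d10, d11, d12, d14, d16} = {d12, d16}
So ⟦chef across from d7 inside d10 in front of d8⟧ = {d12, d16}.

{d12, d16}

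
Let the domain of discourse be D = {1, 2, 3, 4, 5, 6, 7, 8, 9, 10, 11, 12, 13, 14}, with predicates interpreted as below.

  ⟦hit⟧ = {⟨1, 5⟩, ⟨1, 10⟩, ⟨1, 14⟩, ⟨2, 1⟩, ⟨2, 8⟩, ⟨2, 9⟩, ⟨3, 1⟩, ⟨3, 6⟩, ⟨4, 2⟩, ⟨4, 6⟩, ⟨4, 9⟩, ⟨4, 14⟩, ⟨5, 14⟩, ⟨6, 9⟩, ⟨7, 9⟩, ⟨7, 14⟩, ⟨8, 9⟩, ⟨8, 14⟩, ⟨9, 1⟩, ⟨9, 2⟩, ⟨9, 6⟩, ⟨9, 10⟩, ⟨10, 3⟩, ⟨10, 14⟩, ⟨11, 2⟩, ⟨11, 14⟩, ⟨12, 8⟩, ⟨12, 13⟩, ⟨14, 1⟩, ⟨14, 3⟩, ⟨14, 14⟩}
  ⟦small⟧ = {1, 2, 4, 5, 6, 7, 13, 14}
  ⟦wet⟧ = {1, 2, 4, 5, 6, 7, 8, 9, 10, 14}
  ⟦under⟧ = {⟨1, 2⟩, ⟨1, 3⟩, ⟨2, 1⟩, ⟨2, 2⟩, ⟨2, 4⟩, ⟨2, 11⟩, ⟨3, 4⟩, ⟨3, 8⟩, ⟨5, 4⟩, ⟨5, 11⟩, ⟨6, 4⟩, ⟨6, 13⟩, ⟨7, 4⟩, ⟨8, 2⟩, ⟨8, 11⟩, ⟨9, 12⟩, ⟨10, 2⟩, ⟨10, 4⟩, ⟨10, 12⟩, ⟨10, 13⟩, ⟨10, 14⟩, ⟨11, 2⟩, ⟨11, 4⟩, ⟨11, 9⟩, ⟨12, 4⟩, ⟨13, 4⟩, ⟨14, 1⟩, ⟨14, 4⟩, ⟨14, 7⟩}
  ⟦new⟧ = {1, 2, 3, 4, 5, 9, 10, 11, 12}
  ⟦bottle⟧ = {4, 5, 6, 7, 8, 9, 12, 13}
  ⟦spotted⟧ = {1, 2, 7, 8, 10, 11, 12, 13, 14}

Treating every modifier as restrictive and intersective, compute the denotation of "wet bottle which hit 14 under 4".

⟦which hit 14⟧ = {x : ⟨x, 14⟩ ∈ ⟦hit⟧} = {1, 4, 5, 7, 8, 10, 11, 14}
⟦under 4⟧ = {x : ⟨x, 4⟩ ∈ ⟦under⟧} = {2, 3, 5, 6, 7, 10, 11, 12, 13, 14}
⟦bottle⟧ = {4, 5, 6, 7, 8, 9, 12, 13}
… ∩ ⟦which hit 14⟧ = {4, 5, 6, 7, 8, 9, 12, 13} ∩ {1, 4, 5, 7, 8, 10, 11, 14} = {4, 5, 7, 8}
… ∩ ⟦under 4⟧ = {4, 5, 7, 8} ∩ {2, 3, 5, 6, 7, 10, 11, 12, 13, 14} = {5, 7}
… ∩ ⟦wet⟧ = {5, 7} ∩ {1, 2, 4, 5, 6, 7, 8, 9, 10, 14} = {5, 7}
So ⟦wet bottle which hit 14 under 4⟧ = {5, 7}.

{5, 7}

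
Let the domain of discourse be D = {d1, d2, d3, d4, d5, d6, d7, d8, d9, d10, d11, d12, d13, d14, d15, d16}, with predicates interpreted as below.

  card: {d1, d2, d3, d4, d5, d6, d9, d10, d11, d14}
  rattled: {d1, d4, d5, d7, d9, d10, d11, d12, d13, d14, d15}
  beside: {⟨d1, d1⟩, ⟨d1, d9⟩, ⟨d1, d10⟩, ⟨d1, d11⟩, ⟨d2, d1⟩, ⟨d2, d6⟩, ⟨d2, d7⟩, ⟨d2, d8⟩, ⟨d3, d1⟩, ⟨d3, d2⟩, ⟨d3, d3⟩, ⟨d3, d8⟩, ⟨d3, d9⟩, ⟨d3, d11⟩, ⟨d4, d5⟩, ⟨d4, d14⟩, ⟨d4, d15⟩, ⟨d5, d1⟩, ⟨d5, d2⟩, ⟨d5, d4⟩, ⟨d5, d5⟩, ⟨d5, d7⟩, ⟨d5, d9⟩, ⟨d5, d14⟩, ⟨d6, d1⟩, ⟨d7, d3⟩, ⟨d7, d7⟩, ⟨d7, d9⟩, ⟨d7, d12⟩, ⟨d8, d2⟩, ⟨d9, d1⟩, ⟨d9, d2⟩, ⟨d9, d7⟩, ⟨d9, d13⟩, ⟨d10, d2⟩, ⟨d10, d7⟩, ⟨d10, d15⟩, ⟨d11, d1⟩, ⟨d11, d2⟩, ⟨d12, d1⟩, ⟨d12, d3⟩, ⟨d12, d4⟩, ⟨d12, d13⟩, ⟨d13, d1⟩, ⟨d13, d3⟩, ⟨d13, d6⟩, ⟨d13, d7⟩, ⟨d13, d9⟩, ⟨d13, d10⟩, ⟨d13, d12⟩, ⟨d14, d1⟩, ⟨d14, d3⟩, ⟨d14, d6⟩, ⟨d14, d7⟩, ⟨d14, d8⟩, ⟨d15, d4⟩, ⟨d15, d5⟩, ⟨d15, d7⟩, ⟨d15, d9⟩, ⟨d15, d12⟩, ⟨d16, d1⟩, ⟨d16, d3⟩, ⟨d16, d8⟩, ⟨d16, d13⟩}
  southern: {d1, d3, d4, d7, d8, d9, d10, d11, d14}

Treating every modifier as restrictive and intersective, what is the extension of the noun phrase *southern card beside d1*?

⟦beside d1⟧ = {x : ⟨x, d1⟩ ∈ ⟦beside⟧} = {d1, d2, d3, d5, d6, d9, d11, d12, d13, d14, d16}
⟦card⟧ = {d1, d2, d3, d4, d5, d6, d9, d10, d11, d14}
… ∩ ⟦beside d1⟧ = {d1, d2, d3, d4, d5, d6, d9, d10, d11, d14} ∩ {d1, d2, d3, d5, d6, d9, d11, d12, d13, d14, d16} = {d1, d2, d3, d5, d6, d9, d11, d14}
… ∩ ⟦southern⟧ = {d1, d2, d3, d5, d6, d9, d11, d14} ∩ {d1, d3, d4, d7, d8, d9, d10, d11, d14} = {d1, d3, d9, d11, d14}
So ⟦southern card beside d1⟧ = {d1, d3, d9, d11, d14}.

{d1, d3, d9, d11, d14}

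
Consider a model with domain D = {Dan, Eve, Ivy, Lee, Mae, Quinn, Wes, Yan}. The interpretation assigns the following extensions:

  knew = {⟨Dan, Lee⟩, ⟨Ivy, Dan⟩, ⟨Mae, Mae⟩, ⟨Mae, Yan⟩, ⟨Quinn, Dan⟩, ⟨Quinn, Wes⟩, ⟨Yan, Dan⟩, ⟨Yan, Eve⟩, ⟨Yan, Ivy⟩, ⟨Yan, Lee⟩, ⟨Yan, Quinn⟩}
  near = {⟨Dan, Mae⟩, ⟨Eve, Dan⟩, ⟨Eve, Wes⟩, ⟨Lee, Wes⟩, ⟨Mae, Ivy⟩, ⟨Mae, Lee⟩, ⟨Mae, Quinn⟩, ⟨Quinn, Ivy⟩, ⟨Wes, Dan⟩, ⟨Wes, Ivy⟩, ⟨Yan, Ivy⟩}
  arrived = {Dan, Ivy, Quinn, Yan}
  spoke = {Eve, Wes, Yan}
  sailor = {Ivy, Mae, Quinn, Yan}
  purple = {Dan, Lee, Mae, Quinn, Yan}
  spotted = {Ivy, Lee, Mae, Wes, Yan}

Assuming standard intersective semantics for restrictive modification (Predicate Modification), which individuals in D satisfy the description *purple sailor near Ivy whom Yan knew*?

{Quinn}

⟦near Ivy⟧ = {x : ⟨x, Ivy⟩ ∈ ⟦near⟧} = {Mae, Quinn, Wes, Yan}
⟦whom Yan knew⟧ = {x : ⟨Yan, x⟩ ∈ ⟦knew⟧} = {Dan, Eve, Ivy, Lee, Quinn}
⟦sailor⟧ = {Ivy, Mae, Quinn, Yan}
… ∩ ⟦near Ivy⟧ = {Ivy, Mae, Quinn, Yan} ∩ {Mae, Quinn, Wes, Yan} = {Mae, Quinn, Yan}
… ∩ ⟦whom Yan knew⟧ = {Mae, Quinn, Yan} ∩ {Dan, Eve, Ivy, Lee, Quinn} = {Quinn}
… ∩ ⟦purple⟧ = {Quinn} ∩ {Dan, Lee, Mae, Quinn, Yan} = {Quinn}
So ⟦purple sailor near Ivy whom Yan knew⟧ = {Quinn}.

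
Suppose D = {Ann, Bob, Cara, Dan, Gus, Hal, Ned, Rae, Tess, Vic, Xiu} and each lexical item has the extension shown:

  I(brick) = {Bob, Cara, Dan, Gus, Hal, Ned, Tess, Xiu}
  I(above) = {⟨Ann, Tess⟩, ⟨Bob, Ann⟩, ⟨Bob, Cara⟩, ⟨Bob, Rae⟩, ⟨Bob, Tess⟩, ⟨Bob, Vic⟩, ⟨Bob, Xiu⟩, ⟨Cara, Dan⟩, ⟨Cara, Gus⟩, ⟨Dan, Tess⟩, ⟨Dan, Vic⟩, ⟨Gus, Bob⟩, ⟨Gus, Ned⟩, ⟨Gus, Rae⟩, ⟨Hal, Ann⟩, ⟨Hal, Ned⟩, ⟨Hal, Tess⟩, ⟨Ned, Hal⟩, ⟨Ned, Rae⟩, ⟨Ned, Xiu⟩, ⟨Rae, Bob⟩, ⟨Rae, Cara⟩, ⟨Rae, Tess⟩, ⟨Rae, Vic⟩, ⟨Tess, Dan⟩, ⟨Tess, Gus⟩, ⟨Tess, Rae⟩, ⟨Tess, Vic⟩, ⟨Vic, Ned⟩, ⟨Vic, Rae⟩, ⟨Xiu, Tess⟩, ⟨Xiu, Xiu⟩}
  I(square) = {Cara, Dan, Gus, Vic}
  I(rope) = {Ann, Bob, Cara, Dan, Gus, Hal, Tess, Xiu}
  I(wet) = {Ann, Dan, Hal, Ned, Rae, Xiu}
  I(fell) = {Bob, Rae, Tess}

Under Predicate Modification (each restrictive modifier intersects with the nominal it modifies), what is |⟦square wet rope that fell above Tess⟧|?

⟦that fell⟧ = ⟦fell⟧ = {Bob, Rae, Tess}
⟦above Tess⟧ = {x : ⟨x, Tess⟩ ∈ ⟦above⟧} = {Ann, Bob, Dan, Hal, Rae, Xiu}
⟦rope⟧ = {Ann, Bob, Cara, Dan, Gus, Hal, Tess, Xiu}
… ∩ ⟦that fell⟧ = {Ann, Bob, Cara, Dan, Gus, Hal, Tess, Xiu} ∩ {Bob, Rae, Tess} = {Bob, Tess}
… ∩ ⟦above Tess⟧ = {Bob, Tess} ∩ {Ann, Bob, Dan, Hal, Rae, Xiu} = {Bob}
… ∩ ⟦square⟧ = {Bob} ∩ {Cara, Dan, Gus, Vic} = ∅
… ∩ ⟦wet⟧ = ∅ ∩ {Ann, Dan, Hal, Ned, Rae, Xiu} = ∅
⟦square wet rope that fell above Tess⟧ = ∅, so the cardinality is 0.

0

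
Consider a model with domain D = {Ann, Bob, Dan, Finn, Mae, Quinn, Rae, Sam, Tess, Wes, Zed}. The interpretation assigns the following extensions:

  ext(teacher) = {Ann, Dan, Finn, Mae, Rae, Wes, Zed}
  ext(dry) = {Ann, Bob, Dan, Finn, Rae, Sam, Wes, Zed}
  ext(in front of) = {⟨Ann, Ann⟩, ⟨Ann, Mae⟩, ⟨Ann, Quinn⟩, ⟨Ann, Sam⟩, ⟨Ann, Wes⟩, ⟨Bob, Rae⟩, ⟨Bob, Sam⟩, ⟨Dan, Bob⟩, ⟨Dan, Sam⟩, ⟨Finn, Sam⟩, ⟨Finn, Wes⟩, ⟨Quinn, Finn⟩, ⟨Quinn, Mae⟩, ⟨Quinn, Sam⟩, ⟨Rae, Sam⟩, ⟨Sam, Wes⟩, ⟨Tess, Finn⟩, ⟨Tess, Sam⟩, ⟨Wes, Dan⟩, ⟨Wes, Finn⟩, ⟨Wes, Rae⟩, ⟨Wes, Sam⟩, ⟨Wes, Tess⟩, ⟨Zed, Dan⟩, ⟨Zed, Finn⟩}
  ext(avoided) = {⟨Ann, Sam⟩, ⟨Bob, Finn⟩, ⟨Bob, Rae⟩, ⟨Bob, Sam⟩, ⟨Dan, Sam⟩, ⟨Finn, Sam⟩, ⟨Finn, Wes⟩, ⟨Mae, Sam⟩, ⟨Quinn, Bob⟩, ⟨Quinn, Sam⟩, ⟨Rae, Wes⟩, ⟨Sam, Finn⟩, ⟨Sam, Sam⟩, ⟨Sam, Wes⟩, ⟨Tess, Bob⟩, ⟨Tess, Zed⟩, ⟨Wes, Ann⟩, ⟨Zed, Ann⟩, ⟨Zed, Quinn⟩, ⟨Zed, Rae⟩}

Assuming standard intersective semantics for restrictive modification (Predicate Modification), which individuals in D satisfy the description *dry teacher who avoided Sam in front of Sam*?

{Ann, Dan, Finn}

⟦who avoided Sam⟧ = {x : ⟨x, Sam⟩ ∈ ⟦avoided⟧} = {Ann, Bob, Dan, Finn, Mae, Quinn, Sam}
⟦in front of Sam⟧ = {x : ⟨x, Sam⟩ ∈ ⟦in front of⟧} = {Ann, Bob, Dan, Finn, Quinn, Rae, Tess, Wes}
⟦teacher⟧ = {Ann, Dan, Finn, Mae, Rae, Wes, Zed}
… ∩ ⟦who avoided Sam⟧ = {Ann, Dan, Finn, Mae, Rae, Wes, Zed} ∩ {Ann, Bob, Dan, Finn, Mae, Quinn, Sam} = {Ann, Dan, Finn, Mae}
… ∩ ⟦in front of Sam⟧ = {Ann, Dan, Finn, Mae} ∩ {Ann, Bob, Dan, Finn, Quinn, Rae, Tess, Wes} = {Ann, Dan, Finn}
… ∩ ⟦dry⟧ = {Ann, Dan, Finn} ∩ {Ann, Bob, Dan, Finn, Rae, Sam, Wes, Zed} = {Ann, Dan, Finn}
So ⟦dry teacher who avoided Sam in front of Sam⟧ = {Ann, Dan, Finn}.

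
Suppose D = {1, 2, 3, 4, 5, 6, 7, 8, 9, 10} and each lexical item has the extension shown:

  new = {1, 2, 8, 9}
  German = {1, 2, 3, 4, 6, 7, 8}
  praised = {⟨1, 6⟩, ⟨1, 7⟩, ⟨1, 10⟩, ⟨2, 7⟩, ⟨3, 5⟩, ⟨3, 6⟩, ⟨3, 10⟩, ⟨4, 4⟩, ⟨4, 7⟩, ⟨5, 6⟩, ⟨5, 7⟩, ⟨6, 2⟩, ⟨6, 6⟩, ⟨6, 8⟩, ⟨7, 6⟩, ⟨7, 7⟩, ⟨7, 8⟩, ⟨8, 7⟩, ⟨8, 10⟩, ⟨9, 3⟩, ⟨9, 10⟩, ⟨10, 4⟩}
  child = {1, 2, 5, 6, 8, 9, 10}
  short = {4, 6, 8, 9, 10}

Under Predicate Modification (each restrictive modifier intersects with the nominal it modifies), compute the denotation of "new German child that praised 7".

{1, 2, 8}

⟦that praised 7⟧ = {x : ⟨x, 7⟩ ∈ ⟦praised⟧} = {1, 2, 4, 5, 7, 8}
⟦child⟧ = {1, 2, 5, 6, 8, 9, 10}
… ∩ ⟦that praised 7⟧ = {1, 2, 5, 6, 8, 9, 10} ∩ {1, 2, 4, 5, 7, 8} = {1, 2, 5, 8}
… ∩ ⟦new⟧ = {1, 2, 5, 8} ∩ {1, 2, 8, 9} = {1, 2, 8}
… ∩ ⟦German⟧ = {1, 2, 8} ∩ {1, 2, 3, 4, 6, 7, 8} = {1, 2, 8}
So ⟦new German child that praised 7⟧ = {1, 2, 8}.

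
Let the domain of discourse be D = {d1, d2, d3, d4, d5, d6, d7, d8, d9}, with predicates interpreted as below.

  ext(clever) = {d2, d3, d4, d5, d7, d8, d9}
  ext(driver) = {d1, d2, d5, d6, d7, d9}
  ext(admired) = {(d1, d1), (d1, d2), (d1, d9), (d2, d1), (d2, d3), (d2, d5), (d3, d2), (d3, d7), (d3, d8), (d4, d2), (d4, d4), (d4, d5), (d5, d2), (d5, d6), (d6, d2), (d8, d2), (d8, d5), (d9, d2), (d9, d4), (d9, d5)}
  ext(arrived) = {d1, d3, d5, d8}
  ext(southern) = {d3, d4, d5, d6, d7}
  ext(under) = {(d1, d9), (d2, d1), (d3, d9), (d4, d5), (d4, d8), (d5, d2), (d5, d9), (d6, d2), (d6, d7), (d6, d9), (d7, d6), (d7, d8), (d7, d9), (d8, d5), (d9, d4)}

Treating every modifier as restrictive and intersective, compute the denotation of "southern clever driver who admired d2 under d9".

⟦who admired d2⟧ = {x : ⟨x, d2⟩ ∈ ⟦admired⟧} = {d1, d3, d4, d5, d6, d8, d9}
⟦under d9⟧ = {x : ⟨x, d9⟩ ∈ ⟦under⟧} = {d1, d3, d5, d6, d7}
⟦driver⟧ = {d1, d2, d5, d6, d7, d9}
… ∩ ⟦who admired d2⟧ = {d1, d2, d5, d6, d7, d9} ∩ {d1, d3, d4, d5, d6, d8, d9} = {d1, d5, d6, d9}
… ∩ ⟦under d9⟧ = {d1, d5, d6, d9} ∩ {d1, d3, d5, d6, d7} = {d1, d5, d6}
… ∩ ⟦southern⟧ = {d1, d5, d6} ∩ {d3, d4, d5, d6, d7} = {d5, d6}
… ∩ ⟦clever⟧ = {d5, d6} ∩ {d2, d3, d4, d5, d7, d8, d9} = {d5}
So ⟦southern clever driver who admired d2 under d9⟧ = {d5}.

{d5}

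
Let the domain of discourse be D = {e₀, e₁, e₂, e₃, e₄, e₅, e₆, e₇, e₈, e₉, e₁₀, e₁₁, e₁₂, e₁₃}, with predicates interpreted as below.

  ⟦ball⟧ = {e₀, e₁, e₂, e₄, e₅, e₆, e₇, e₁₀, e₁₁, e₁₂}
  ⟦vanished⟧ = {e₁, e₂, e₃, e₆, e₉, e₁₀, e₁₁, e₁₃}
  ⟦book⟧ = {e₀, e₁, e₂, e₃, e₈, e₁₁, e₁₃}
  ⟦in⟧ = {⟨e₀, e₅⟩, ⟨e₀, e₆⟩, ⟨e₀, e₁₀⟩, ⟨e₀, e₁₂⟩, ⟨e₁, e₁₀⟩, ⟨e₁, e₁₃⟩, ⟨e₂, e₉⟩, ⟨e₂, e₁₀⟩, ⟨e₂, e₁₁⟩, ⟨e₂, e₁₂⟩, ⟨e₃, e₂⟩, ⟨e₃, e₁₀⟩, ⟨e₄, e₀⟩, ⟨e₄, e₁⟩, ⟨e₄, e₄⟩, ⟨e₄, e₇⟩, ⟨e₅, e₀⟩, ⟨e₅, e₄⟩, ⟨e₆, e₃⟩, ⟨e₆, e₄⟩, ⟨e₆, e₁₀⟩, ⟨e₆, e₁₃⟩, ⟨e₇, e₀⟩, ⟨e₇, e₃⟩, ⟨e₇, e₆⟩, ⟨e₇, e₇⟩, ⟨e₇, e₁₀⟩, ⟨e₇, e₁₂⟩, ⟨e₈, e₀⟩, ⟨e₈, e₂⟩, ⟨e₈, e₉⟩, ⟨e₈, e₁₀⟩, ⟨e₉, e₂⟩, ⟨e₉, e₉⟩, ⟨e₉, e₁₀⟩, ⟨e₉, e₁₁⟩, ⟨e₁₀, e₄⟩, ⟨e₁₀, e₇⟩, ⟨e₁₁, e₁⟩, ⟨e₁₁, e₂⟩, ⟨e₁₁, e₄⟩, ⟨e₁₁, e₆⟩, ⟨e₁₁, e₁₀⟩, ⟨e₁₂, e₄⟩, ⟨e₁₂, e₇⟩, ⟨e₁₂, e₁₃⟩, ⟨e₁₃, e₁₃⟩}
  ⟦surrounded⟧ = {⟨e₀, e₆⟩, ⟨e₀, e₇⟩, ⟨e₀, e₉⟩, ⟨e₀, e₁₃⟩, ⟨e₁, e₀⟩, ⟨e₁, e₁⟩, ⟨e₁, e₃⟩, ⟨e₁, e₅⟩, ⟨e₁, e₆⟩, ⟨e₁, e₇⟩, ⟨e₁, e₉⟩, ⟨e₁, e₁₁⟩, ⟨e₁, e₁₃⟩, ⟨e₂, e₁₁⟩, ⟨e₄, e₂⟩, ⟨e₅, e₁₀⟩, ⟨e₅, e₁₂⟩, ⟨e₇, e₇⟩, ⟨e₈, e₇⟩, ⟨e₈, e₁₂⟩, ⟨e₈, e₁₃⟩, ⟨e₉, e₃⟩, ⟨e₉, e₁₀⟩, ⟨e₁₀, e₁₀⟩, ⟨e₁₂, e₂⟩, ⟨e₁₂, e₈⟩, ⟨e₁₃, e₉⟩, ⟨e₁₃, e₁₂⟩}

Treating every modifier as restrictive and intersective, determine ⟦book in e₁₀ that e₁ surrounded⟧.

{e₀, e₁, e₃, e₁₁}

⟦in e₁₀⟧ = {x : ⟨x, e₁₀⟩ ∈ ⟦in⟧} = {e₀, e₁, e₂, e₃, e₆, e₇, e₈, e₉, e₁₁}
⟦that e₁ surrounded⟧ = {x : ⟨e₁, x⟩ ∈ ⟦surrounded⟧} = {e₀, e₁, e₃, e₅, e₆, e₇, e₉, e₁₁, e₁₃}
⟦book⟧ = {e₀, e₁, e₂, e₃, e₈, e₁₁, e₁₃}
… ∩ ⟦in e₁₀⟧ = {e₀, e₁, e₂, e₃, e₈, e₁₁, e₁₃} ∩ {e₀, e₁, e₂, e₃, e₆, e₇, e₈, e₉, e₁₁} = {e₀, e₁, e₂, e₃, e₈, e₁₁}
… ∩ ⟦that e₁ surrounded⟧ = {e₀, e₁, e₂, e₃, e₈, e₁₁} ∩ {e₀, e₁, e₃, e₅, e₆, e₇, e₉, e₁₁, e₁₃} = {e₀, e₁, e₃, e₁₁}
So ⟦book in e₁₀ that e₁ surrounded⟧ = {e₀, e₁, e₃, e₁₁}.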